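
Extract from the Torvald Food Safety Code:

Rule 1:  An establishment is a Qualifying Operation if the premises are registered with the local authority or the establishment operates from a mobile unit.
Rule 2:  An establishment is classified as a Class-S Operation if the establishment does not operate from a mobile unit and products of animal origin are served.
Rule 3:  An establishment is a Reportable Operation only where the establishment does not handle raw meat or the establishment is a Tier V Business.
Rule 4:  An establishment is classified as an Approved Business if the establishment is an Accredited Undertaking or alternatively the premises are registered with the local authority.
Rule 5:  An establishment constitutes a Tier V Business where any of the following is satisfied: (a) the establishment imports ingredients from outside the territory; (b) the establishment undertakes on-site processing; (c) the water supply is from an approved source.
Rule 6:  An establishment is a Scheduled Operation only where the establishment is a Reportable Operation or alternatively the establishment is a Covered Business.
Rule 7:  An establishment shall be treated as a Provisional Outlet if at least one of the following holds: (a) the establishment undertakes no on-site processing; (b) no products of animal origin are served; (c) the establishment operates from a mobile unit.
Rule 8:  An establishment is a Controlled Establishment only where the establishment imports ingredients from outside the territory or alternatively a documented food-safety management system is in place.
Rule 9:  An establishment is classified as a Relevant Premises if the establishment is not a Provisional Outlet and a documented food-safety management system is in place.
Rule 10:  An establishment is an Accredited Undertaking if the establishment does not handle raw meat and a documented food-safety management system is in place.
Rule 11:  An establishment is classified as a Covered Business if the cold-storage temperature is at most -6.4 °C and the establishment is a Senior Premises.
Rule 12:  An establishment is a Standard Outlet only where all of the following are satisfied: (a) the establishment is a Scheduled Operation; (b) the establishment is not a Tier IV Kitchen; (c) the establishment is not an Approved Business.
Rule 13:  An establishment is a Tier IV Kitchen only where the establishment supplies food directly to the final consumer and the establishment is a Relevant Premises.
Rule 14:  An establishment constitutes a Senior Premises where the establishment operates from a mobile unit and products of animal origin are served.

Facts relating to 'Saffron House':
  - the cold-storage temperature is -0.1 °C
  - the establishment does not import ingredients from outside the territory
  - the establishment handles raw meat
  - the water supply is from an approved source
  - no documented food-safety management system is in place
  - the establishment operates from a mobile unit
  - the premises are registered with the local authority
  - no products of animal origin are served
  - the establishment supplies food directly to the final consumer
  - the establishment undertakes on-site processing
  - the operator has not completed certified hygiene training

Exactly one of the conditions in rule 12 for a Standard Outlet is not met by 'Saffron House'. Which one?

Approved Business

rule 5 — Tier V Business: [the establishment imports ingredients from outside the territory? no] OR [the establishment undertakes on-site processing? yes] OR [the water supply is from an approved source? yes] → satisfied.
rule 3 — Reportable Operation: [the establishment does not handle raw meat? no] OR [Tier V Business (rule 5)? yes] → satisfied.
rule 14 — Senior Premises: [the establishment operates from a mobile unit? yes] AND [products of animal origin are served? no] → not satisfied.
rule 11 — Covered Business: [cold-storage temperature: -0.1 °C ≤ -6.4 °C? no] AND [Senior Premises (rule 14)? no] → not satisfied.
rule 6 — Scheduled Operation: [Reportable Operation (rule 3)? yes] OR [Covered Business (rule 11)? no] → satisfied.
rule 7 — Provisional Outlet: [the establishment undertakes no on-site processing? no] OR [no products of animal origin are served? yes] OR [the establishment operates from a mobile unit? yes] → satisfied.
rule 9 — Relevant Premises: [not a Provisional Outlet (rule 7)? no] AND [a documented food-safety management system is in place? no] → not satisfied.
rule 13 — Tier IV Kitchen: [the establishment supplies food directly to the final consumer? yes] AND [Relevant Premises (rule 9)? no] → not satisfied.
rule 10 — Accredited Undertaking: [the establishment does not handle raw meat? no] AND [a documented food-safety management system is in place? no] → not satisfied.
rule 4 — Approved Business: [Accredited Undertaking (rule 10)? no] OR [the premises are registered with the local authority? yes] → satisfied.
rule 12 — Standard Outlet: [Scheduled Operation (rule 6)? yes] AND [not a Tier IV Kitchen (rule 13)? yes] AND [not an Approved Business (rule 4)? no] → not satisfied.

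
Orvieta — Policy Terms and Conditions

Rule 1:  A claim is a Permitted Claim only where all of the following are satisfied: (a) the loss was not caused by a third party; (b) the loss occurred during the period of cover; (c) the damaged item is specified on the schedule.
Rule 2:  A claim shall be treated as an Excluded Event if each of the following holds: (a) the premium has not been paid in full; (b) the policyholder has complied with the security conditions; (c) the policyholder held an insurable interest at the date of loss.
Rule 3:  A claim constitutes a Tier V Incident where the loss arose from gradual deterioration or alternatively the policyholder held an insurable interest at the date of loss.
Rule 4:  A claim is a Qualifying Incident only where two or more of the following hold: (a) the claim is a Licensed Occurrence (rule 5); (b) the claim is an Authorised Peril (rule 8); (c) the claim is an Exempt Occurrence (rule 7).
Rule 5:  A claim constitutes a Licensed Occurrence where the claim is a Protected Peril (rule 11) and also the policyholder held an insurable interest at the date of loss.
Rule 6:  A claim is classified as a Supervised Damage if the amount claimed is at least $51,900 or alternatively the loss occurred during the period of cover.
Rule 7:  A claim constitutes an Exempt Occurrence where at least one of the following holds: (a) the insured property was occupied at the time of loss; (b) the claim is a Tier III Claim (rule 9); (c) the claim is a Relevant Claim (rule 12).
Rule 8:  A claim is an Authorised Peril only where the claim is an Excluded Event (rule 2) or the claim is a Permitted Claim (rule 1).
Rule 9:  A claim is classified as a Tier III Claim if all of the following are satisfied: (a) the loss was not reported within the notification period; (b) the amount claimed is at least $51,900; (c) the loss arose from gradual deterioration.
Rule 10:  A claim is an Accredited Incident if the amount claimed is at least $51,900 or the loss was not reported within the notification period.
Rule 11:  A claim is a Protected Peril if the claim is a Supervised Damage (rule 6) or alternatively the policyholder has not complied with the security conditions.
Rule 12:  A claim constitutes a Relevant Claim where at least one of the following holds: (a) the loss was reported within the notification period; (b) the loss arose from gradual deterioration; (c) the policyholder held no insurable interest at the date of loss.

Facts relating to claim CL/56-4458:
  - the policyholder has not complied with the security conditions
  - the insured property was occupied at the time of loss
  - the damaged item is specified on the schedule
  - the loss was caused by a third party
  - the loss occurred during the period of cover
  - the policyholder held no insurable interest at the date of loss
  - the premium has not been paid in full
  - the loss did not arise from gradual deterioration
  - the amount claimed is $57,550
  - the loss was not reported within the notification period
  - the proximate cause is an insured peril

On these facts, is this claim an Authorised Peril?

No

rule 2 — Excluded Event: [the premium has not been paid in full? yes] AND [the policyholder has complied with the security conditions? no] AND [the policyholder held an insurable interest at the date of loss? no] → not satisfied.
rule 1 — Permitted Claim: [the loss was not caused by a third party? no] AND [the loss occurred during the period of cover? yes] AND [the damaged item is specified on the schedule? yes] → not satisfied.
rule 8 — Authorised Peril: [Excluded Event (rule 2)? no] OR [Permitted Claim (rule 1)? no] → not satisfied.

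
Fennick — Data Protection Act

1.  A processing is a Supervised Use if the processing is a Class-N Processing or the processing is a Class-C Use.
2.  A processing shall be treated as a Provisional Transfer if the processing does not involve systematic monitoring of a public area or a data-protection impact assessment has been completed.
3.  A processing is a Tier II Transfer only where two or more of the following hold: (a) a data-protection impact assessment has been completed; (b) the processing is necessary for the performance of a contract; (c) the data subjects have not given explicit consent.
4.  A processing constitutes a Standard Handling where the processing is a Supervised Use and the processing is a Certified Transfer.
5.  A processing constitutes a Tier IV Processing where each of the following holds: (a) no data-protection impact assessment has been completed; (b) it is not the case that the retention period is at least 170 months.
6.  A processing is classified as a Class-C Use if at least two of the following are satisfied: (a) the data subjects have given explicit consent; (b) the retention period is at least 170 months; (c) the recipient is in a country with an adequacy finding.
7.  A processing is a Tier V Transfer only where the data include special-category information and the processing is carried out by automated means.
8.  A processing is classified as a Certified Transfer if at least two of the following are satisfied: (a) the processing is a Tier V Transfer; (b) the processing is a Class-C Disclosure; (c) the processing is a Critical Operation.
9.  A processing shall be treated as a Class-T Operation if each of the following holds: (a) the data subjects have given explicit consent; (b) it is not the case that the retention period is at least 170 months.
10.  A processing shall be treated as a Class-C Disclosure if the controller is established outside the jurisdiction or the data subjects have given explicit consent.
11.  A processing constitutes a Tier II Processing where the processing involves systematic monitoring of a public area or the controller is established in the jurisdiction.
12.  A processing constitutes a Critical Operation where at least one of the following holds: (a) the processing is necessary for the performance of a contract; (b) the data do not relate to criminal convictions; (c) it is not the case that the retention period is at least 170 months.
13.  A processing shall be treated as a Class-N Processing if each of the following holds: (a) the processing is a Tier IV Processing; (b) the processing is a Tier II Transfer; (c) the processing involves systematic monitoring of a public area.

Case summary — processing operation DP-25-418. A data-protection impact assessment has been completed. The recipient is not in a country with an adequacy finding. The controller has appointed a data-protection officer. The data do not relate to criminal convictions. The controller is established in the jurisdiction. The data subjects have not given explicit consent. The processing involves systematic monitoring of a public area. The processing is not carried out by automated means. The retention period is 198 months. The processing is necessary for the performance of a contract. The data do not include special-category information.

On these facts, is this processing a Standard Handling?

Under paragraph 5: no data-protection impact assessment has been completed? no; and retention period: 198 months ≥ 170 months? yes, so negated condition no. So the processing is not a Tier IV Processing.
Under paragraph 3: a data-protection impact assessment has been completed? yes; the processing is necessary for the performance of a contract? yes; the data subjects have not given explicit consent? yes — 3 of 3 hold (need ≥2) → satisfied.
Under paragraph 13: Tier IV Processing (paragraph 5)? no; and Tier II Transfer (paragraph 3)? yes; and the processing involves systematic monitoring of a public area? yes. So the processing is not a Class-N Processing.
Under paragraph 6: the data subjects have given explicit consent? no; retention period: 198 months ≥ 170 months? yes; the recipient is in a country with an adequacy finding? no — 1 of 3 hold (need ≥2) → not satisfied.
Under paragraph 1: Class-N Processing (paragraph 13)? no; or Class-C Use (paragraph 6)? no. So the processing is not a Supervised Use.
Under paragraph 7: the data include special-category information? no; and the processing is carried out by automated means? no. So the processing is not a Tier V Transfer.
Under paragraph 10: the controller is established outside the jurisdiction? no; or the data subjects have given explicit consent? no. So the processing is not a Class-C Disclosure.
Under paragraph 12: the processing is necessary for the performance of a contract? yes; or the data do not relate to criminal convictions? yes; or retention period: 198 months ≥ 170 months? yes, so negated condition no. So the processing is a Critical Operation.
Under paragraph 8: Tier V Transfer (paragraph 7)? no; Class-C Disclosure (paragraph 10)? no; Critical Operation (paragraph 12)? yes — 1 of 3 hold (need ≥2) → not satisfied.
Under paragraph 4: Supervised Use (paragraph 1)? no; and Certified Transfer (paragraph 8)? no. So the processing is not a Standard Handling.

No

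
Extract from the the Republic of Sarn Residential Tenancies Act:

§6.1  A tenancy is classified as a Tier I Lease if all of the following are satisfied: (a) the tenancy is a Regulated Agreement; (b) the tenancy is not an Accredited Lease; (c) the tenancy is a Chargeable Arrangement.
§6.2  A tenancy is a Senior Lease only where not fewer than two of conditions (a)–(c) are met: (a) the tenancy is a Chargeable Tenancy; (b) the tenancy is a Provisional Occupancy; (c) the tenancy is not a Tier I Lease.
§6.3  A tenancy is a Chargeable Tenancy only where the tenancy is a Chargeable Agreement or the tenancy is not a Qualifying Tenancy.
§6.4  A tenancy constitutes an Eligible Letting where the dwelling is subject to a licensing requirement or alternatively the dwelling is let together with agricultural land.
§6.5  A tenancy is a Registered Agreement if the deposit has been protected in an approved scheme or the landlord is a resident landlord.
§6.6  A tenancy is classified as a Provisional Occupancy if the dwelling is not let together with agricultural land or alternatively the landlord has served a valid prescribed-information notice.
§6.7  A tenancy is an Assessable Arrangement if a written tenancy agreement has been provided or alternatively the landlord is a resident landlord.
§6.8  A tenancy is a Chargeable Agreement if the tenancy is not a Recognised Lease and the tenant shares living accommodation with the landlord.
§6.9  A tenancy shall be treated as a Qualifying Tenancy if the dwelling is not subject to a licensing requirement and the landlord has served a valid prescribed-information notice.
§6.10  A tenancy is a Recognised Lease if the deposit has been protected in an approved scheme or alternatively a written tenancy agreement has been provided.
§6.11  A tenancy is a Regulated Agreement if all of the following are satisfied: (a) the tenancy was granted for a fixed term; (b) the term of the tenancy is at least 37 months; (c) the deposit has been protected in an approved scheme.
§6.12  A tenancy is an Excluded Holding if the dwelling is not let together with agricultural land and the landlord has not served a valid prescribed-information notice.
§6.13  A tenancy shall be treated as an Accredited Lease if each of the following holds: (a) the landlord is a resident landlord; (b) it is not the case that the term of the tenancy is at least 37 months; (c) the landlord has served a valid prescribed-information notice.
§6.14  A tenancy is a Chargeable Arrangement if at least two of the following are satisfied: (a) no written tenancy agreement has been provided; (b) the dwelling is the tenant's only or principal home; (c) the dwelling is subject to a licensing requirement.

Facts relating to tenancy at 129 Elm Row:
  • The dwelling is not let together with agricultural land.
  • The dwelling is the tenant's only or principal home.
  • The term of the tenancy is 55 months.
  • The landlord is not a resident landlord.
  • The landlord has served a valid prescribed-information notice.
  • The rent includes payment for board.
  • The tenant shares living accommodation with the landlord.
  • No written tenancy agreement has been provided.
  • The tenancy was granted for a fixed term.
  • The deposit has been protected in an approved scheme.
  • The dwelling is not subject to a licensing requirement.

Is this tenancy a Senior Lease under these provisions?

No

§6.10 — Recognised Lease: [the deposit has been protected in an approved scheme? yes] OR [a written tenancy agreement has been provided? no] → satisfied.
§6.8 — Chargeable Agreement: [not a Recognised Lease (§6.10)? no] AND [the tenant shares living accommodation with the landlord? yes] → not satisfied.
§6.9 — Qualifying Tenancy: [the dwelling is not subject to a licensing requirement? yes] AND [the landlord has served a valid prescribed-information notice? yes] → satisfied.
§6.3 — Chargeable Tenancy: [Chargeable Agreement (§6.8)? no] OR [not a Qualifying Tenancy (§6.9)? no] → not satisfied.
§6.6 — Provisional Occupancy: [the dwelling is not let together with agricultural land? yes] OR [the landlord has served a valid prescribed-information notice? yes] → satisfied.
§6.11 — Regulated Agreement: [the tenancy was granted for a fixed term? yes] AND [term of the tenancy: 55 months ≥ 37 months? yes] AND [the deposit has been protected in an approved scheme? yes] → satisfied.
§6.13 — Accredited Lease: [the landlord is a resident landlord? no] AND [term of the tenancy: 55 months ≥ 37 months? yes, so negated condition no] AND [the landlord has served a valid prescribed-information notice? yes] → not satisfied.
§6.14 — Chargeable Arrangement: no written tenancy agreement has been provided? yes; the dwelling is the tenant's only or principal home? yes; the dwelling is subject to a licensing requirement? no — 2 of 3 hold (need ≥2) → satisfied.
§6.1 — Tier I Lease: [Regulated Agreement (§6.11)? yes] AND [not an Accredited Lease (§6.13)? yes] AND [Chargeable Arrangement (§6.14)? yes] → satisfied.
§6.2 — Senior Lease: Chargeable Tenancy (§6.3)? no; Provisional Occupancy (§6.6)? yes; not a Tier I Lease (§6.1)? no — 1 of 3 hold (need ≥2) → not satisfied.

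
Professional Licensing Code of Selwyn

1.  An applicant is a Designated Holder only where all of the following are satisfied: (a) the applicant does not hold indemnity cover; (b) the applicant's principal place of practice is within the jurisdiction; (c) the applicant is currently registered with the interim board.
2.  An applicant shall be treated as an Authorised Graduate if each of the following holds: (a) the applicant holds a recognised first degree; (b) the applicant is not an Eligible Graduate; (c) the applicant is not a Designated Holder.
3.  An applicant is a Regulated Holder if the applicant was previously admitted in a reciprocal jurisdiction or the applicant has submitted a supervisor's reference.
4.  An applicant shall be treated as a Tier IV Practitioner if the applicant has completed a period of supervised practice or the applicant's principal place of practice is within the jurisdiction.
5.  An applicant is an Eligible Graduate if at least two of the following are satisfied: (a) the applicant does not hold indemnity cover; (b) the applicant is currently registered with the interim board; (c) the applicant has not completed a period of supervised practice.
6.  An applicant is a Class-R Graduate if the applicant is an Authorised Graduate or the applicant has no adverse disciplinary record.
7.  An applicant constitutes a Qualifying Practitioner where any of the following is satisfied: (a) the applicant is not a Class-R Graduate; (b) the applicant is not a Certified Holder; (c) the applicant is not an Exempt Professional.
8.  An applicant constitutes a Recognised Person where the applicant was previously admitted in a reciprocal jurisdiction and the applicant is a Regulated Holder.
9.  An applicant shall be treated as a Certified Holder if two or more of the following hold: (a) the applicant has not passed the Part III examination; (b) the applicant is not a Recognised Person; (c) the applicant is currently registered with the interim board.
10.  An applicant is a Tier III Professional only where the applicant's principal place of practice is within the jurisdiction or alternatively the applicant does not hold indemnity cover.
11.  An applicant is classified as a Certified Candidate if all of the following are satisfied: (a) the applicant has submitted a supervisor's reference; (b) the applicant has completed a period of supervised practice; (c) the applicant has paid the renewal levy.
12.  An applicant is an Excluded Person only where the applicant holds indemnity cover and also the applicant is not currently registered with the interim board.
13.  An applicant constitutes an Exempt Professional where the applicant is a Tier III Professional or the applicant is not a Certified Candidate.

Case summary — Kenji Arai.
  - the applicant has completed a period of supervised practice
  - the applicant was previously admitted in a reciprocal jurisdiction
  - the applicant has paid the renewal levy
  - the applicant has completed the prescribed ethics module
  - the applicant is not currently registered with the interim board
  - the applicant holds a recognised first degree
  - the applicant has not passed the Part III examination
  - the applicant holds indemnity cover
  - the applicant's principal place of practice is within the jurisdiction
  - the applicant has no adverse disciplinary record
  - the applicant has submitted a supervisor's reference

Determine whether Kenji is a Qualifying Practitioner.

Yes

Under paragraph 5: the applicant does not hold indemnity cover? no; the applicant is currently registered with the interim board? no; the applicant has not completed a period of supervised practice? no — 0 of 3 hold (need ≥2) → not satisfied.
Under paragraph 1: the applicant does not hold indemnity cover? no; and the applicant's principal place of practice is within the jurisdiction? yes; and the applicant is currently registered with the interim board? no. So the applicant is not a Designated Holder.
Under paragraph 2: the applicant holds a recognised first degree? yes; and not an Eligible Graduate (paragraph 5)? yes; and not a Designated Holder (paragraph 1)? yes. So the applicant is an Authorised Graduate.
Under paragraph 6: Authorised Graduate (paragraph 2)? yes; or the applicant has no adverse disciplinary record? yes. So the applicant is a Class-R Graduate.
Under paragraph 3: the applicant was previously admitted in a reciprocal jurisdiction? yes; or the applicant has submitted a supervisor's reference? yes. So the applicant is a Regulated Holder.
Under paragraph 8: the applicant was previously admitted in a reciprocal jurisdiction? yes; and Regulated Holder (paragraph 3)? yes. So the applicant is a Recognised Person.
Under paragraph 9: the applicant has not passed the Part III examination? yes; not a Recognised Person (paragraph 8)? no; the applicant is currently registered with the interim board? no — 1 of 3 hold (need ≥2) → not satisfied.
Under paragraph 10: the applicant's principal place of practice is within the jurisdiction? yes; or the applicant does not hold indemnity cover? no. So the applicant is a Tier III Professional.
Under paragraph 11: the applicant has submitted a supervisor's reference? yes; and the applicant has completed a period of supervised practice? yes; and the applicant has paid the renewal levy? yes. So the applicant is a Certified Candidate.
Under paragraph 13: Tier III Professional (paragraph 10)? yes; or not a Certified Candidate (paragraph 11)? no. So the applicant is an Exempt Professional.
Under paragraph 7: not a Class-R Graduate (paragraph 6)? no; or not a Certified Holder (paragraph 9)? yes; or not an Exempt Professional (paragraph 13)? no. So the applicant is a Qualifying Practitioner.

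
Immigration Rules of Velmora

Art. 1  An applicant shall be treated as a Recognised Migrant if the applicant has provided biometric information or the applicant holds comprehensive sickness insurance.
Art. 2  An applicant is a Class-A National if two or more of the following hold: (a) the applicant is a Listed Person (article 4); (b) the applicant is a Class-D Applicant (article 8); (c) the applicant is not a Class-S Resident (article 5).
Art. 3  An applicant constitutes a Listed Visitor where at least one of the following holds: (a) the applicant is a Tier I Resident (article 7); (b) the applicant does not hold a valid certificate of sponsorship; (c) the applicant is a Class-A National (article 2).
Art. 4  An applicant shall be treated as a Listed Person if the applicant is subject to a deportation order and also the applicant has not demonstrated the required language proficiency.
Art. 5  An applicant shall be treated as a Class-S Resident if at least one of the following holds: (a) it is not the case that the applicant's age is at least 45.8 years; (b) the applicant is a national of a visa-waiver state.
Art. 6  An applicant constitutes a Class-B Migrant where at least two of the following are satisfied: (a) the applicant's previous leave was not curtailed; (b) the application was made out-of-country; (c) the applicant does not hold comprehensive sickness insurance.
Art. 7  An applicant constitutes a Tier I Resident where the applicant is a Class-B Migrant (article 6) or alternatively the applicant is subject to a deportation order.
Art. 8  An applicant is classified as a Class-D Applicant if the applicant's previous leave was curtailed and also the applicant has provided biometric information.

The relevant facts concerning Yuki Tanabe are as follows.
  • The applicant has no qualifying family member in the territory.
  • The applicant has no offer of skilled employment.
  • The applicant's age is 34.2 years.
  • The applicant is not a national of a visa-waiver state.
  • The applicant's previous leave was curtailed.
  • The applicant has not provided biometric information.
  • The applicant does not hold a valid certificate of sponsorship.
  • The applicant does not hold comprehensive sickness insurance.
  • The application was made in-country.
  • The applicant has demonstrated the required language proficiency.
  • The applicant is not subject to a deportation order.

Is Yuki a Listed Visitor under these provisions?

Yes

article 6 — Class-B Migrant: the applicant's previous leave was not curtailed? no; the application was made out-of-country? no; the applicant does not hold comprehensive sickness insurance? yes — 1 of 3 hold (need ≥2) → not satisfied.
article 7 — Tier I Resident: [Class-B Migrant (article 6)? no] OR [the applicant is subject to a deportation order? no] → not satisfied.
article 4 — Listed Person: [the applicant is subject to a deportation order? no] AND [the applicant has not demonstrated the required language proficiency? no] → not satisfied.
article 8 — Class-D Applicant: [the applicant's previous leave was curtailed? yes] AND [the applicant has provided biometric information? no] → not satisfied.
article 5 — Class-S Resident: [applicant's age: 34.2 years ≥ 45.8 years? no, so negated condition yes] OR [the applicant is a national of a visa-waiver state? no] → satisfied.
article 2 — Class-A National: Listed Person (article 4)? no; Class-D Applicant (article 8)? no; not a Class-S Resident (article 5)? no — 0 of 3 hold (need ≥2) → not satisfied.
article 3 — Listed Visitor: [Tier I Resident (article 7)? no] OR [the applicant does not hold a valid certificate of sponsorship? yes] OR [Class-A National (article 2)? no] → satisfied.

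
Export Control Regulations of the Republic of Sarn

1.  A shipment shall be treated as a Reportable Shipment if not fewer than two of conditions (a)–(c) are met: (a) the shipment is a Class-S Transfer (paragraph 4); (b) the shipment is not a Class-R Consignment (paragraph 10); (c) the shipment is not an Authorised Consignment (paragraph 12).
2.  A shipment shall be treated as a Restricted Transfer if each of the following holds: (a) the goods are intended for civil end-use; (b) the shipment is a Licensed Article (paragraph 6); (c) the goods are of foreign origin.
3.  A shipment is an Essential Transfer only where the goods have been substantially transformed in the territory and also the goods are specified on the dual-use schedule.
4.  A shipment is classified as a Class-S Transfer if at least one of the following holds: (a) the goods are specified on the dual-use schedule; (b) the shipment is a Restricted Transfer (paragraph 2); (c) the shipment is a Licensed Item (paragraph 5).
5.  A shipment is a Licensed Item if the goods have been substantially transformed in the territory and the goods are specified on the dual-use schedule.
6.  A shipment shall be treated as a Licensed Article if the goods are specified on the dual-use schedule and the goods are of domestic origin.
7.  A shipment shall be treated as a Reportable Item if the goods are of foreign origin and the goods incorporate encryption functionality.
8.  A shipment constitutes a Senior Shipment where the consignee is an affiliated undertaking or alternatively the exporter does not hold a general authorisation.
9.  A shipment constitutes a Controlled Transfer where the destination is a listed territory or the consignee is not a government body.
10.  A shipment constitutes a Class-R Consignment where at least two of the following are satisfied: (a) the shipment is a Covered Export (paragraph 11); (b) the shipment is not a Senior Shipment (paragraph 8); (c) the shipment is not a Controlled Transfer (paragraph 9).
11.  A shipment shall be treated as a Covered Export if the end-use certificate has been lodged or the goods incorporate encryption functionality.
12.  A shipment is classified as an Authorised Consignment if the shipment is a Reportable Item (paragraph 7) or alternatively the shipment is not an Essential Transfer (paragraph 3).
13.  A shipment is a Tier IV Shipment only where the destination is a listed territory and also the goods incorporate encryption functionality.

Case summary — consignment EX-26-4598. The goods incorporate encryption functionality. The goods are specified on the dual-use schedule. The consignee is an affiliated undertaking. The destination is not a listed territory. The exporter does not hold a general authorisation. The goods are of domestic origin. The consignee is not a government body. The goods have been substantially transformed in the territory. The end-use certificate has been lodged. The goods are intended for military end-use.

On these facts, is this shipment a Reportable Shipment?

Yes

Under paragraph 6: the goods are specified on the dual-use schedule? yes; and the goods are of domestic origin? yes. So the shipment is a Licensed Article.
Under paragraph 2: the goods are intended for civil end-use? no; and Licensed Article (paragraph 6)? yes; and the goods are of foreign origin? no. So the shipment is not a Restricted Transfer.
Under paragraph 5: the goods have been substantially transformed in the territory? yes; and the goods are specified on the dual-use schedule? yes. So the shipment is a Licensed Item.
Under paragraph 4: the goods are specified on the dual-use schedule? yes; or Restricted Transfer (paragraph 2)? no; or Licensed Item (paragraph 5)? yes. So the shipment is a Class-S Transfer.
Under paragraph 11: the end-use certificate has been lodged? yes; or the goods incorporate encryption functionality? yes. So the shipment is a Covered Export.
Under paragraph 8: the consignee is an affiliated undertaking? yes; or the exporter does not hold a general authorisation? yes. So the shipment is a Senior Shipment.
Under paragraph 9: the destination is a listed territory? no; or the consignee is not a government body? yes. So the shipment is a Controlled Transfer.
Under paragraph 10: Covered Export (paragraph 11)? yes; not a Senior Shipment (paragraph 8)? no; not a Controlled Transfer (paragraph 9)? no — 1 of 3 hold (need ≥2) → not satisfied.
Under paragraph 7: the goods are of foreign origin? no; and the goods incorporate encryption functionality? yes. So the shipment is not a Reportable Item.
Under paragraph 3: the goods have been substantially transformed in the territory? yes; and the goods are specified on the dual-use schedule? yes. So the shipment is an Essential Transfer.
Under paragraph 12: Reportable Item (paragraph 7)? no; or not an Essential Transfer (paragraph 3)? no. So the shipment is not an Authorised Consignment.
Under paragraph 1: Class-S Transfer (paragraph 4)? yes; not a Class-R Consignment (paragraph 10)? yes; not an Authorised Consignment (paragraph 12)? yes — 3 of 3 hold (need ≥2) → satisfied.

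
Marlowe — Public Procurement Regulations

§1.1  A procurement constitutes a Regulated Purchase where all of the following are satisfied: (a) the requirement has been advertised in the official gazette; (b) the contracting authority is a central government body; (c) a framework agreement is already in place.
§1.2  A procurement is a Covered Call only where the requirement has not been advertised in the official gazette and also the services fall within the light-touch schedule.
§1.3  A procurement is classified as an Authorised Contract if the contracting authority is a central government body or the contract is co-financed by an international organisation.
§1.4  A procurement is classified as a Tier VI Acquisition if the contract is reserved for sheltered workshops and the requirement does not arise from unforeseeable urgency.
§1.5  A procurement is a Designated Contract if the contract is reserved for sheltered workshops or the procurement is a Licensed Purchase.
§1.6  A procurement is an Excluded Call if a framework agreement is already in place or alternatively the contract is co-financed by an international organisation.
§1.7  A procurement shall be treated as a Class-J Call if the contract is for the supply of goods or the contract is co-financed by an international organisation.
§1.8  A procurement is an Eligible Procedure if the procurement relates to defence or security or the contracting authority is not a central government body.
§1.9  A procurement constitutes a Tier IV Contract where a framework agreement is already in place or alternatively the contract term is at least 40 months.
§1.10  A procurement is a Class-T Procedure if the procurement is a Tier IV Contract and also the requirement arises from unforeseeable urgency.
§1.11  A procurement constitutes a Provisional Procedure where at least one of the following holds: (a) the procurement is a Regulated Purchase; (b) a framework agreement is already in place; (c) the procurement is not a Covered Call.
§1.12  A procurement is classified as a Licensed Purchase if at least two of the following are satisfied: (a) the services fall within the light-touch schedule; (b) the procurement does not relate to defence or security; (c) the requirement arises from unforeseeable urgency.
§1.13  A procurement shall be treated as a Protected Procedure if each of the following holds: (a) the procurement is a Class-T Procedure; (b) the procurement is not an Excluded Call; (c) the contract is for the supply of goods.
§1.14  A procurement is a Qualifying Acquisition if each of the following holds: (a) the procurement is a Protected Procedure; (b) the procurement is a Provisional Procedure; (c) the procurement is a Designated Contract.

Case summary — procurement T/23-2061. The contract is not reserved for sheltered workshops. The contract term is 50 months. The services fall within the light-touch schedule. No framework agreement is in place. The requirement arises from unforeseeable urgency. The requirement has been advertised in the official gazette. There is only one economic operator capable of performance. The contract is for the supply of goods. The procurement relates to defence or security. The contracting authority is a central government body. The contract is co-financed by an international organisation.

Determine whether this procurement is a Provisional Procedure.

§1.1 — Regulated Purchase: [the requirement has been advertised in the official gazette? yes] AND [the contracting authority is a central government body? yes] AND [a framework agreement is already in place? no] → not satisfied.
§1.2 — Covered Call: [the requirement has not been advertised in the official gazette? no] AND [the services fall within the light-touch schedule? yes] → not satisfied.
§1.11 — Provisional Procedure: [Regulated Purchase (§1.1)? no] OR [a framework agreement is already in place? no] OR [not a Covered Call (§1.2)? yes] → satisfied.

Yes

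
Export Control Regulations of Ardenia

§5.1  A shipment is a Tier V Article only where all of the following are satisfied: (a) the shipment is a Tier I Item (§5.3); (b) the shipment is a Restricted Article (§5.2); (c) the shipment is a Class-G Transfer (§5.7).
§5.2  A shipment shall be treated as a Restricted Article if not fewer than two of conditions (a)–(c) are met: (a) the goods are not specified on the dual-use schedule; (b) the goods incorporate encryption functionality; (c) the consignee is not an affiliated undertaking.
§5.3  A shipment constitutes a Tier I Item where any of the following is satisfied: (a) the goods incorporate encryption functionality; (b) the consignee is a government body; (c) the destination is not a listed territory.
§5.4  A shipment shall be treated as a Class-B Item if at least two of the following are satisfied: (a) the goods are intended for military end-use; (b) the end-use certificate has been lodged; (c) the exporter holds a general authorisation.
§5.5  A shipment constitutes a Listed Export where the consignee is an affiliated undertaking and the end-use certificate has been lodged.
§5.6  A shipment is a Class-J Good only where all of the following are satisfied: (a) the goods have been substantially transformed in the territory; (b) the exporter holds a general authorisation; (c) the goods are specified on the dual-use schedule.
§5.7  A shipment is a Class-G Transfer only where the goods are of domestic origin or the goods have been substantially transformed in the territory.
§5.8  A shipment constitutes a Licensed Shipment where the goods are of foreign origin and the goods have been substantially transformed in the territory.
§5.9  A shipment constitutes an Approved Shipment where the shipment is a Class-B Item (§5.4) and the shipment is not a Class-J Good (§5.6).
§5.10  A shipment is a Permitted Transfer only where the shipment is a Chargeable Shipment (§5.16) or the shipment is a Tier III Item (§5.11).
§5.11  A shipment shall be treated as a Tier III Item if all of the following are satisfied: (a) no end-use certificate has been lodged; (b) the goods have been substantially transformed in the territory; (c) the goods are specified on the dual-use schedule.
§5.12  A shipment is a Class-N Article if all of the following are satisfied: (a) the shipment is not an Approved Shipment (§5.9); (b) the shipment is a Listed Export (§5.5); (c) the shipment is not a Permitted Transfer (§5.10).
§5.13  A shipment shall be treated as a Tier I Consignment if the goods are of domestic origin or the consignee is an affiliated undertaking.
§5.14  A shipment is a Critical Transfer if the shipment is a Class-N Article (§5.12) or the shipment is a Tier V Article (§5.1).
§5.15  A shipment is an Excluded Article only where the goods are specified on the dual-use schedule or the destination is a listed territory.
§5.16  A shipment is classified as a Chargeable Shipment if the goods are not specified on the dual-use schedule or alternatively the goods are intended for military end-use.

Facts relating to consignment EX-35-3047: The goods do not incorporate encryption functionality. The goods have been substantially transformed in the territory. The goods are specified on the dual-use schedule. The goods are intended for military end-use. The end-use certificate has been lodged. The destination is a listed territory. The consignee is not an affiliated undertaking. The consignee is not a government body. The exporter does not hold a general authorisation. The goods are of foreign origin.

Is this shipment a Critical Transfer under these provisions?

No

§5.4 — Class-B Item: the goods are intended for military end-use? yes; the end-use certificate has been lodged? yes; the exporter holds a general authorisation? no — 2 of 3 hold (need ≥2) → satisfied.
§5.6 — Class-J Good: [the goods have been substantially transformed in the territory? yes] AND [the exporter holds a general authorisation? no] AND [the goods are specified on the dual-use schedule? yes] → not satisfied.
§5.9 — Approved Shipment: [Class-B Item (§5.4)? yes] AND [not a Class-J Good (§5.6)? yes] → satisfied.
§5.5 — Listed Export: [the consignee is an affiliated undertaking? no] AND [the end-use certificate has been lodged? yes] → not satisfied.
§5.16 — Chargeable Shipment: [the goods are not specified on the dual-use schedule? no] OR [the goods are intended for military end-use? yes] → satisfied.
§5.11 — Tier III Item: [no end-use certificate has been lodged? no] AND [the goods have been substantially transformed in the territory? yes] AND [the goods are specified on the dual-use schedule? yes] → not satisfied.
§5.10 — Permitted Transfer: [Chargeable Shipment (§5.16)? yes] OR [Tier III Item (§5.11)? no] → satisfied.
§5.12 — Class-N Article: [not an Approved Shipment (§5.9)? no] AND [Listed Export (§5.5)? no] AND [not a Permitted Transfer (§5.10)? no] → not satisfied.
§5.3 — Tier I Item: [the goods incorporate encryption functionality? no] OR [the consignee is a government body? no] OR [the destination is not a listed territory? no] → not satisfied.
§5.2 — Restricted Article: the goods are not specified on the dual-use schedule? no; the goods incorporate encryption functionality? no; the consignee is not an affiliated undertaking? yes — 1 of 3 hold (need ≥2) → not satisfied.
§5.7 — Class-G Transfer: [the goods are of domestic origin? no] OR [the goods have been substantially transformed in the territory? yes] → satisfied.
§5.1 — Tier V Article: [Tier I Item (§5.3)? no] AND [Restricted Article (§5.2)? no] AND [Class-G Transfer (§5.7)? yes] → not satisfied.
§5.14 — Critical Transfer: [Class-N Article (§5.12)? no] OR [Tier V Article (§5.1)? no] → not satisfied.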